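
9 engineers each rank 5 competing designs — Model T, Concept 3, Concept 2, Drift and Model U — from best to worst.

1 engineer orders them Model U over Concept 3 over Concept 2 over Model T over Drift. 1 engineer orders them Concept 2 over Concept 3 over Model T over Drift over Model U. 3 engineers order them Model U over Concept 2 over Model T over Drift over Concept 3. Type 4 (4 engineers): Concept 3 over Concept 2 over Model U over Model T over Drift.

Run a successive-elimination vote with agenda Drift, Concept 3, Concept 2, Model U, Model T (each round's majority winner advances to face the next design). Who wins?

Concept 3

Round 1: Drift vs Concept 3 — 3–6, Concept 3 advances.
Round 2: Concept 3 vs Concept 2 — 5–4, Concept 3 advances.
Round 3: Concept 3 vs Model U — 5–4, Concept 3 advances.
Round 4: Concept 3 vs Model T — 6–3, Concept 3 advances.
The agenda winner is Concept 3.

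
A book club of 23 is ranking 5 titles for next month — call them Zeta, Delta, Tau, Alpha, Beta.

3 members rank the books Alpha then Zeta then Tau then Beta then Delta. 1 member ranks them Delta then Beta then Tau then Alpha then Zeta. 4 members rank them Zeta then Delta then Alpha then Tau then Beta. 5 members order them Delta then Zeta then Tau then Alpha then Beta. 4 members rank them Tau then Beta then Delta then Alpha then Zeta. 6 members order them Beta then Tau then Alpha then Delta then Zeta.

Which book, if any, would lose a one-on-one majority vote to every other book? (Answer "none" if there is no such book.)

Head-to-head results (23 members):
Zeta vs Delta: Delta wins 16–7.
Zeta vs Tau: 12 to 11, Zeta.
Zeta–Alpha: Alpha 14–9.
Zeta vs Beta: Zeta wins 12–11.
Delta vs Tau: Delta is ranked higher on 1+4+5 = 10 ballots, Tau on 13. Tau wins 13–10.
Delta vs Alpha: Delta is ranked higher on 1+4+5+4 = 14 ballots, Alpha on 9. Delta wins 14–9.
Delta–Beta: Beta 13–10.
Tau vs Alpha: Tau is ranked higher on 1+5+4+6 = 16 ballots, Alpha on 7. Tau wins 16–7.
Tau vs Beta: Tau, 16–7.
Alpha–Beta: Alpha 12–11.
Every book wins at least one matchup (Zeta beats Tau; Delta beats Zeta; Tau beats Delta; Alpha beats Zeta; Beta beats Delta), so there is no Condorcet loser.

none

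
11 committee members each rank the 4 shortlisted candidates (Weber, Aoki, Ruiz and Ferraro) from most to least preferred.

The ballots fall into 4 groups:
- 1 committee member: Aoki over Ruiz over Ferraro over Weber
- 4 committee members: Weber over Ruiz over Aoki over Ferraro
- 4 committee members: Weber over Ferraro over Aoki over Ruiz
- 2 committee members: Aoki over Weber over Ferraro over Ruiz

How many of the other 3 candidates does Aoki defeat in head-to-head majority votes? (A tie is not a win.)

2

Aoki against each rival (11 committee members):
Aoki vs Weber: Weber wins 8–3.
Aoki vs Ruiz: Aoki preferred on 1+4+2 = 7 ballots; Aoki wins 7–4.
Aoki–Ferraro: Aoki 7–4.
Aoki beats Ruiz, Ferraro; loses to Weber — 2 pairwise wins.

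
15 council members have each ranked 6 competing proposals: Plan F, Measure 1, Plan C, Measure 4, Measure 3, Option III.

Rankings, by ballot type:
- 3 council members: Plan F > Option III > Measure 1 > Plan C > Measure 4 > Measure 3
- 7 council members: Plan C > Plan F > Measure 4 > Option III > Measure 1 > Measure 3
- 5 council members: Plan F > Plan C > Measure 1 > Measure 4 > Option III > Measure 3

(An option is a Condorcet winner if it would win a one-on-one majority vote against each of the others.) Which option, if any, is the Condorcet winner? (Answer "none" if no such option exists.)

Plan F

Pairwise majorities:
Plan F vs Measure 1: Plan F wins 15–0.
Plan F vs Plan C: Plan F, 8–7.
Plan F vs Measure 4: Plan F wins 15–0.
Plan F–Measure 3: Plan F 15–0.
Plan F–Option III: Plan F 15–0.
Measure 1 vs Plan C: Plan C, 12–3.
Measure 1 vs Measure 4: Measure 1 wins 8–7.
Measure 1–Measure 3: Measure 1 15–0.
Measure 1 vs Option III: Option III, 10–5.
Plan C–Measure 4: Plan C 15–0.
Plan C–Measure 3: Plan C 15–0.
Plan C vs Option III: Plan C wins 12–3.
Measure 4–Measure 3: Measure 4 15–0.
Measure 4–Option III: Measure 4 12–3.
Measure 3 vs Option III: Option III, 15–0.
Plan F beats each of Measure 1, Plan C, Measure 4, Measure 3, Option III — Plan F is the Condorcet winner.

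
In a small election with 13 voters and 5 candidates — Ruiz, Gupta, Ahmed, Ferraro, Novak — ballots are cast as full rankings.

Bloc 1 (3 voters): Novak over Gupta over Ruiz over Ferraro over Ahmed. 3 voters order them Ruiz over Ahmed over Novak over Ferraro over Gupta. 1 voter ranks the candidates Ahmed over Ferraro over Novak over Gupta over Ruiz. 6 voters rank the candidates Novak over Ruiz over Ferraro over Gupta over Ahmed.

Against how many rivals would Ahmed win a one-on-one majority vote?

0

Ahmed against each rival (13 voters):
Ahmed vs Ruiz: Ahmed preferred on 1 ballot; Ruiz wins 12–1.
Ahmed vs Gupta: 4 to 9, Gupta.
Ahmed vs Ferraro: 4 to 9, Ferraro.
Ahmed vs Novak: Ahmed is ranked higher on 3+1 = 4 ballots, Novak on 9. Novak wins 9–4.
Ahmed beats no one; loses to Ruiz, Gupta, Ferraro, Novak — 0 pairwise wins.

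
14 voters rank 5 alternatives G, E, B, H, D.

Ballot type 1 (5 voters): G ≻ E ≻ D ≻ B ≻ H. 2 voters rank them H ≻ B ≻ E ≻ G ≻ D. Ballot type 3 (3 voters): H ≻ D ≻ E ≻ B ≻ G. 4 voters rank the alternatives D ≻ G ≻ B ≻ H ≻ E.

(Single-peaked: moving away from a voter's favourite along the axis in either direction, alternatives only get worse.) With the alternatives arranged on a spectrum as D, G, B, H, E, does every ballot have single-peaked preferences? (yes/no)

Axis positions: D=1, G=2, B=3, H=4, E=5.
Ballot type 1: ranking walks positions 2-5-1-3-4; E is ranked above B even though B lies between E and the peak G on the axis — preferences dip and rise again. Not single-peaked.
Ballot type 2 (peak H at position 4): ranking walks positions 4-3-5-2-1, expanding outward from the peak — single-peaked.
Ballot type 3: ranking walks positions 4-1-5-3-2; D is ranked above B even though B lies between D and the peak H on the axis — preferences dip and rise again. Not single-peaked.
Ballot type 4 (peak D at position 1): ranking walks positions 1-2-3-4-5, expanding outward from the peak — single-peaked.
Ballot type 1 violates single-peakedness, so the profile is not single-peaked on this axis.

no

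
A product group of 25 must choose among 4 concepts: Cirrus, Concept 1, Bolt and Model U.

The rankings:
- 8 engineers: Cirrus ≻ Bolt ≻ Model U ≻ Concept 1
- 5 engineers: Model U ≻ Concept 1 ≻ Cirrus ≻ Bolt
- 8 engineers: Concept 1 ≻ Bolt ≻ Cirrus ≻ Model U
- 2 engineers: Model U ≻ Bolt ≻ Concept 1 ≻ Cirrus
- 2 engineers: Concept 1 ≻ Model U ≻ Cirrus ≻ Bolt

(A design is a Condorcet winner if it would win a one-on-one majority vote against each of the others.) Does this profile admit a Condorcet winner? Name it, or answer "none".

Head-to-head results (25 engineers):
Cirrus vs Concept 1: Concept 1, 17–8.
Cirrus vs Bolt: Cirrus, 15–10.
Cirrus vs Model U: Cirrus, 16–9.
Concept 1–Bolt: Concept 1 15–10.
Concept 1 vs Model U: Model U wins 15–10.
Bolt vs Model U: Bolt, 16–9.
Each design drops at least one matchup (Cirrus loses to Concept 1; Concept 1 loses to Model U; Bolt loses to Cirrus; Model U loses to Cirrus); the cycle Cirrus > Model U > Concept 1 > Cirrus rules out a Condorcet winner.

none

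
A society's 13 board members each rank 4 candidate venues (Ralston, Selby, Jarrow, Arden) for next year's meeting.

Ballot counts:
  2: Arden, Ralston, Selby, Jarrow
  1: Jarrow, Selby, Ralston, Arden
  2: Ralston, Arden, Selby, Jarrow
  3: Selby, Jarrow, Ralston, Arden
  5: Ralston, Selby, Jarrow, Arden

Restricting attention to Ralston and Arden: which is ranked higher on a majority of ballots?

Ballots ranking Ralston above Arden: 1 + 2 + 3 + 5 = 11.
Ballots ranking Arden above Ralston: 13 − 11 = 2.
Ralston wins the head-to-head 11–2.

Ralston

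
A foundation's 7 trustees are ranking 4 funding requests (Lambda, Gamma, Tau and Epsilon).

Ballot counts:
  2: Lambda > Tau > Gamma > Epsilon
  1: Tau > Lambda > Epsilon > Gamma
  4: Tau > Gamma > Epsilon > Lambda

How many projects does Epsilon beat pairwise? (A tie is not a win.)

1

Epsilon against each rival (7 reviewers):
Epsilon vs Lambda: 4 for Epsilon, 3 for Lambda — Epsilon by 4–3.
Epsilon vs Gamma: Gamma wins 6–1.
Epsilon–Tau: Tau 7–0.
Epsilon beats Lambda; loses to Gamma, Tau — 1 pairwise win.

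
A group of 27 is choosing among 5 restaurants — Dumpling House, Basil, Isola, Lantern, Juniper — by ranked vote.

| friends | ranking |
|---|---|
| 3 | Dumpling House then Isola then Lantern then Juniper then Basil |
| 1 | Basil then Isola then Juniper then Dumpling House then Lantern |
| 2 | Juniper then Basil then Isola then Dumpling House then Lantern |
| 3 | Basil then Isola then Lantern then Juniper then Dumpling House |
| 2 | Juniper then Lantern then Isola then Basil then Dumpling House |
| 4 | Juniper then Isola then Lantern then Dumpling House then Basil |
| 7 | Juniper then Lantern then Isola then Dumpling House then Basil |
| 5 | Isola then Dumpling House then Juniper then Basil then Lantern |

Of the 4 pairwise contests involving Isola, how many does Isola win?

Isola against each rival (27 friends):
Isola–Dumpling House: Isola 24–3.
Isola vs Basil: Isola, 21–6.
Isola vs Lantern: Isola wins 18–9.
Isola–Juniper: Juniper 15–12.
Isola beats Dumpling House, Basil, Lantern; loses to Juniper — 3 pairwise wins.

3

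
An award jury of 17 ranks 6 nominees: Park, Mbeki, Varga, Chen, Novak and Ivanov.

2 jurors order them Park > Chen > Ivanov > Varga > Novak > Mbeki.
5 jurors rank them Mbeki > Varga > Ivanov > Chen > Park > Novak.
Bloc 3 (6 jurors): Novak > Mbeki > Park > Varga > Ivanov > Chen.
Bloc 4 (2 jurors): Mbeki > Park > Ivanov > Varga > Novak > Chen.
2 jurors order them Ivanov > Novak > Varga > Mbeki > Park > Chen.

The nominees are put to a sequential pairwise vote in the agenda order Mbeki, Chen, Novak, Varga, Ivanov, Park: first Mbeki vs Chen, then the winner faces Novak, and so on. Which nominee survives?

Round 1: Mbeki vs Chen — 15–2, Mbeki advances.
Round 2: Mbeki vs Novak — 7–10, Novak advances.
Round 3: Novak vs Varga — 8–9, Varga advances.
Round 4: Varga vs Ivanov — 11–6, Varga advances.
Round 5: Varga vs Park — 7–10, Park advances.
Park survives the agenda.

Park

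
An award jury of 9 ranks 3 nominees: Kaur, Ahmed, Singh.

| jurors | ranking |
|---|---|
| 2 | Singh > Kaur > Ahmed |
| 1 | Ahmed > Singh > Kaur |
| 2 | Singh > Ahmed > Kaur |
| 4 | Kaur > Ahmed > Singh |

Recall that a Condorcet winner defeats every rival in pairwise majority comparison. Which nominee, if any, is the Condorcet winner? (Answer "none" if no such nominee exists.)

none

Check each pair by majority over 9 ballots:
Kaur vs Ahmed: 6 to 3, Kaur.
Kaur vs Singh: 4 for Kaur, 5 for Singh — Singh by 5–4.
Ahmed vs Singh: Ahmed is ranked higher on 1+4 = 5 ballots, Singh on 4. Ahmed wins 5–4.
Every nominee loses at least once (Kaur loses to Singh; Ahmed loses to Kaur; Singh loses to Ahmed). The majority relation contains the cycle Kaur → Ahmed → Singh → Kaur, so there is no Condorcet winner.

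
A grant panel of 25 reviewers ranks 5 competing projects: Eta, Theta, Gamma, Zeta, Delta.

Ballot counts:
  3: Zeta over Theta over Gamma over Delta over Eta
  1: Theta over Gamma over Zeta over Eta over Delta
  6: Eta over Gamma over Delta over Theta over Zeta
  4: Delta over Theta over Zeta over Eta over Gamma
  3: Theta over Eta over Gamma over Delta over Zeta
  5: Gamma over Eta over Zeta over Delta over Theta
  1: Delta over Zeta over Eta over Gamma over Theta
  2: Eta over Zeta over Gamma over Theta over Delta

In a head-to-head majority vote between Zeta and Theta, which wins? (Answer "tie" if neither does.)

Ballots ranking Zeta above Theta: 3 + 5 + 1 + 2 = 11.
Ballots ranking Theta above Zeta: 25 − 11 = 14.
Theta wins the head-to-head 14–11.

Theta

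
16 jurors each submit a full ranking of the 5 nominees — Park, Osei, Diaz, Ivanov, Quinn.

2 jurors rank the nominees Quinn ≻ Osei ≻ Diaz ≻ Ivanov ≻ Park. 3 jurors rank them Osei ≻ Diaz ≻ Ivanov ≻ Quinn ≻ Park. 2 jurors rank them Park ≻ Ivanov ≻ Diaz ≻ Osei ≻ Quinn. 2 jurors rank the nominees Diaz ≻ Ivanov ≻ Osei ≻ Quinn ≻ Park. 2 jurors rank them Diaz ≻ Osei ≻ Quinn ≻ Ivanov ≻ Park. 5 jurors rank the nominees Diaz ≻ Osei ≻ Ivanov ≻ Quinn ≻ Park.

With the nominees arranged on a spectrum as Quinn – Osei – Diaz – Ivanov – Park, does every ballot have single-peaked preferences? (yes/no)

Axis positions: Quinn=1, Osei=2, Diaz=3, Ivanov=4, Park=5.
Faction 1 (peak Quinn at position 1): ranking walks positions 1-2-3-4-5, expanding outward from the peak — single-peaked.
Faction 2 (peak Osei at position 2): ranking walks positions 2-3-4-1-5, expanding outward from the peak — single-peaked.
Faction 3 (peak Park at position 5): ranking walks positions 5-4-3-2-1, expanding outward from the peak — single-peaked.
Faction 4 (peak Diaz at position 3): ranking walks positions 3-4-2-1-5, expanding outward from the peak — single-peaked.
Faction 5 (peak Diaz at position 3): ranking walks positions 3-2-1-4-5, expanding outward from the peak — single-peaked.
Faction 6 (peak Diaz at position 3): ranking walks positions 3-2-4-1-5, expanding outward from the peak — single-peaked.
Every ranking is single-peaked on this axis.

yes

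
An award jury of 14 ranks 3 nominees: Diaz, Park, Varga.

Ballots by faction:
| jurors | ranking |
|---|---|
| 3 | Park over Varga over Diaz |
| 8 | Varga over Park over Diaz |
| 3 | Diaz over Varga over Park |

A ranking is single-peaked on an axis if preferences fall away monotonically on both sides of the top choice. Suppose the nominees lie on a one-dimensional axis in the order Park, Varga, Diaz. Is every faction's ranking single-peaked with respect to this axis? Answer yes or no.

yes

Axis positions: Park=1, Varga=2, Diaz=3.
Faction 1 (peak Park at position 1): ranking walks positions 1-2-3, expanding outward from the peak — single-peaked.
Faction 2 (peak Varga at position 2): ranking walks positions 2-1-3, expanding outward from the peak — single-peaked.
Faction 3 (peak Diaz at position 3): ranking walks positions 3-2-1, expanding outward from the peak — single-peaked.
Every ranking is single-peaked on this axis.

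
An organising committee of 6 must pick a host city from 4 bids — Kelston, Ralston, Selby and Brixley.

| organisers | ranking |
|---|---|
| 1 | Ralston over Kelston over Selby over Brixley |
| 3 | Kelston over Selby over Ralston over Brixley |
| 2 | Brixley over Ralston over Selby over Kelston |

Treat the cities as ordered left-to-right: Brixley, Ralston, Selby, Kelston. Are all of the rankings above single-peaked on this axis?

Axis positions: Brixley=1, Ralston=2, Selby=3, Kelston=4.
Faction 1: ranking walks positions 2-4-3-1; Kelston is ranked above Selby even though Selby lies between Kelston and the peak Ralston on the axis — preferences dip and rise again. Not single-peaked.
Faction 2 (peak Kelston at position 4): ranking walks positions 4-3-2-1, expanding outward from the peak — single-peaked.
Faction 3 (peak Brixley at position 1): ranking walks positions 1-2-3-4, expanding outward from the peak — single-peaked.
Faction 1 violates single-peakedness, so the profile is not single-peaked on this axis.

no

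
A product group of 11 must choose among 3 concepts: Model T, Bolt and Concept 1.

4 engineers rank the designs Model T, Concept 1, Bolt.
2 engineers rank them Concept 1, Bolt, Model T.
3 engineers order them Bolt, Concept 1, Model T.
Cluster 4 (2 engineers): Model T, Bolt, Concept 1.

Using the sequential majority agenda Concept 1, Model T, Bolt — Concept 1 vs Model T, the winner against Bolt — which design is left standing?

Round 1: Concept 1 vs Model T — 5–6, Model T advances.
Round 2: Model T vs Bolt — 6–5, Model T advances.
Model T survives the agenda.

Model T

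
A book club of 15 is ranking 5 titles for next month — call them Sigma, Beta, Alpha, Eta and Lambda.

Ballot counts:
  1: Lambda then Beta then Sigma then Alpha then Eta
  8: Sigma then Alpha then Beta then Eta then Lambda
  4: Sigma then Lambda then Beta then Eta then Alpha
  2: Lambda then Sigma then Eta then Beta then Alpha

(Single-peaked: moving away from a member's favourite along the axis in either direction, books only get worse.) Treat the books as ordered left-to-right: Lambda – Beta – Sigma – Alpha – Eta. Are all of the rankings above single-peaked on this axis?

Axis positions: Lambda=1, Beta=2, Sigma=3, Alpha=4, Eta=5.
Type 1 (peak Lambda at position 1): ranking walks positions 1-2-3-4-5, expanding outward from the peak — single-peaked.
Type 2 (peak Sigma at position 3): ranking walks positions 3-4-2-5-1, expanding outward from the peak — single-peaked.
Type 3: ranking walks positions 3-1-2-5-4; Lambda is ranked above Beta even though Beta lies between Lambda and the peak Sigma on the axis — preferences dip and rise again. Not single-peaked.
Type 4: ranking walks positions 1-3-5-2-4; Sigma is ranked above Beta even though Beta lies between Sigma and the peak Lambda on the axis — preferences dip and rise again. Not single-peaked.
Type 3 violates single-peakedness, so the profile is not single-peaked on this axis.

no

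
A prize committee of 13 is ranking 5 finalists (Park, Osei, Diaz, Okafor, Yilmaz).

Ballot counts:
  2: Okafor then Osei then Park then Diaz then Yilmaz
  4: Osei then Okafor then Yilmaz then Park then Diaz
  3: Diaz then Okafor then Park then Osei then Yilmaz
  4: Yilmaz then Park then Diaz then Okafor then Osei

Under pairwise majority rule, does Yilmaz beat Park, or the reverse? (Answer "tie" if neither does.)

Yilmaz

Ballots ranking Yilmaz above Park: 4 + 4 = 8.
Ballots ranking Park above Yilmaz: 13 − 8 = 5.
Yilmaz wins the head-to-head 8–5.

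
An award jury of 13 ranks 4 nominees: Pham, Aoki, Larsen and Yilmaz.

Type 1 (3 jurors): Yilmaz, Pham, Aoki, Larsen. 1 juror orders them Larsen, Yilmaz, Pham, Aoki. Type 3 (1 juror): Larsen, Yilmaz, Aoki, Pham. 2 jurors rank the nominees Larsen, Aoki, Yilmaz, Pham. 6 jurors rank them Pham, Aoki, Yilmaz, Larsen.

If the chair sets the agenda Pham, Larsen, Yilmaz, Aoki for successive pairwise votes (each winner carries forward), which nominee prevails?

Round 1: Pham vs Larsen — 9–4, Pham advances.
Round 2: Pham vs Yilmaz — 6–7, Yilmaz advances.
Round 3: Yilmaz vs Aoki — 5–8, Aoki advances.
Aoki survives the agenda.

Aoki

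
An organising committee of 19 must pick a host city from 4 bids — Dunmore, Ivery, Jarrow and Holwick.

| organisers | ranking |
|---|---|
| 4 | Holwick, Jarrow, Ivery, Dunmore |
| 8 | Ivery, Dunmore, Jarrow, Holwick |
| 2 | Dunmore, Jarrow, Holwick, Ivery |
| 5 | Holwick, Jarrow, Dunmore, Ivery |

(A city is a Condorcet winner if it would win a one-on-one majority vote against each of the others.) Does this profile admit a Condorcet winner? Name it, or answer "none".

none

Head-to-head results (19 organisers):
Dunmore vs Ivery: 2+5 = 7 for Dunmore, 12 for Ivery — Ivery by 12–7.
Dunmore vs Jarrow: Dunmore is ranked higher on 8+2 = 10 ballots, Jarrow on 9. Dunmore wins 10–9.
Dunmore vs Holwick: 8+2 = 10 for Dunmore, 9 for Holwick — Dunmore by 10–9.
Ivery vs Jarrow: 8 to 11, Jarrow.
Ivery vs Holwick: Ivery is ranked higher on 8 ballots, Holwick on 11. Holwick wins 11–8.
Jarrow vs Holwick: Jarrow preferred on 8+2 = 10 ballots; Jarrow wins 10–9.
Every city loses at least once (Dunmore loses to Ivery; Ivery loses to Jarrow; Jarrow loses to Dunmore; Holwick loses to Dunmore). The majority relation contains the cycle Dunmore > Jarrow > Ivery > Dunmore, so there is no Condorcet winner.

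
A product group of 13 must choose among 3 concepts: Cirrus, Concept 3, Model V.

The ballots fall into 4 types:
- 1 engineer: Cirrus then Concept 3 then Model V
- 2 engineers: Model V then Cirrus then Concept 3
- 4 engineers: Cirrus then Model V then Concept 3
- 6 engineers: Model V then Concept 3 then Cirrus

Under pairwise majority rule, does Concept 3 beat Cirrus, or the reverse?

Cirrus

Ballots ranking Concept 3 above Cirrus: 6.
Ballots ranking Cirrus above Concept 3: 13 − 6 = 7.
Cirrus wins the head-to-head 7–6.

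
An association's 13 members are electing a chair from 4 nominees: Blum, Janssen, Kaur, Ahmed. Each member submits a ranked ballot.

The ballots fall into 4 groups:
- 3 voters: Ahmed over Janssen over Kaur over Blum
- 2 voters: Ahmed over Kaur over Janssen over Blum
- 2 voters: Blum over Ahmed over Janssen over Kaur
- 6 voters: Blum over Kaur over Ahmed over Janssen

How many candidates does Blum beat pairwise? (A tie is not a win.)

Blum against each rival (13 voters):
Blum–Janssen: Blum 8–5.
Blum vs Kaur: Blum is ranked higher on 2+6 = 8 ballots, Kaur on 5. Blum wins 8–5.
Blum vs Ahmed: Blum preferred on 2+6 = 8 ballots; Blum wins 8–5.
Blum beats Janssen, Kaur, Ahmed — 3 pairwise wins.

3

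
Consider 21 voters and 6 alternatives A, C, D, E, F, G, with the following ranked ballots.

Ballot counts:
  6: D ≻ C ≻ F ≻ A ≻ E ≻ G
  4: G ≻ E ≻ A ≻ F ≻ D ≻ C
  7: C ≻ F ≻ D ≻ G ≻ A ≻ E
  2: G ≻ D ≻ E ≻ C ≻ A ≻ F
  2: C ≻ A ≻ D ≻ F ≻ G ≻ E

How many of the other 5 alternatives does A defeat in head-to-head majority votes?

1

A against each rival (21 voters):
A vs C: A preferred on 4 ballots; C wins 17–4.
A vs D: D, 15–6.
A vs E: A preferred on 6+7+2 = 15 ballots; A wins 15–6.
A vs F: F wins 13–8.
A vs G: 8 to 13, G.
A beats E; loses to C, D, F, G — 1 pairwise win.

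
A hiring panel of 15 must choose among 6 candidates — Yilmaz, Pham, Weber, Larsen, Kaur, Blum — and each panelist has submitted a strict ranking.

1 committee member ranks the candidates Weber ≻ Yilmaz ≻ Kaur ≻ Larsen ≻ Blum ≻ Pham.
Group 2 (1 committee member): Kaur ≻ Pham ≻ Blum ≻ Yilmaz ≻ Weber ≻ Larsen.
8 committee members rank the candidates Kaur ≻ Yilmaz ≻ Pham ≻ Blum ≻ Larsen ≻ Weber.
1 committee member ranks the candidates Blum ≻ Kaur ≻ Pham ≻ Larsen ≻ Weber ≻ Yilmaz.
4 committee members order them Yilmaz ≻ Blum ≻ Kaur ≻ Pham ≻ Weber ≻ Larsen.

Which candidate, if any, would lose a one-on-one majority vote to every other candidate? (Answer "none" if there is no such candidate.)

Head-to-head results (15 committee members):
Yilmaz vs Pham: Yilmaz is ranked higher on 1+8+4 = 13 ballots, Pham on 2. Yilmaz wins 13–2.
Yilmaz vs Weber: Yilmaz wins 13–2.
Yilmaz–Larsen: Yilmaz 14–1.
Yilmaz vs Kaur: 5 to 10, Kaur.
Yilmaz vs Blum: Yilmaz is ranked higher on 1+8+4 = 13 ballots, Blum on 2. Yilmaz wins 13–2.
Pham vs Weber: Pham is ranked higher on 1+8+1+4 = 14 ballots, Weber on 1. Pham wins 14–1.
Pham vs Larsen: Pham is ranked higher on 1+8+1+4 = 14 ballots, Larsen on 1. Pham wins 14–1.
Pham vs Kaur: 0 to 15, Kaur.
Pham vs Blum: Pham is ranked higher on 1+8 = 9 ballots, Blum on 6. Pham wins 9–6.
Weber vs Larsen: Larsen wins 9–6.
Weber vs Kaur: Kaur, 14–1.
Weber vs Blum: Blum, 14–1.
Larsen vs Kaur: Larsen preferred on 0 ballots; Kaur wins 15–0.
Larsen vs Blum: Blum wins 14–1.
Kaur–Blum: Kaur 10–5.
Only Weber has no wins; Weber is the Condorcet loser.

Weber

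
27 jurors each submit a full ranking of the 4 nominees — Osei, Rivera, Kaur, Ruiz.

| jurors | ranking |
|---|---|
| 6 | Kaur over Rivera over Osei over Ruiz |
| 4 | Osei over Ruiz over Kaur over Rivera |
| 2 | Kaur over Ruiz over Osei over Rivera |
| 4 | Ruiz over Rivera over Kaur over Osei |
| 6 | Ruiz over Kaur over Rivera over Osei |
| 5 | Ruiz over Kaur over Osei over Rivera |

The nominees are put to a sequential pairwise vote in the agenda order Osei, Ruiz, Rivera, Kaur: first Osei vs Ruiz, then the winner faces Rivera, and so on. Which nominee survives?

Ruiz

Round 1: Osei vs Ruiz — 10–17, Ruiz advances.
Round 2: Ruiz vs Rivera — 21–6, Ruiz advances.
Round 3: Ruiz vs Kaur — 19–8, Ruiz advances.
The agenda winner is Ruiz.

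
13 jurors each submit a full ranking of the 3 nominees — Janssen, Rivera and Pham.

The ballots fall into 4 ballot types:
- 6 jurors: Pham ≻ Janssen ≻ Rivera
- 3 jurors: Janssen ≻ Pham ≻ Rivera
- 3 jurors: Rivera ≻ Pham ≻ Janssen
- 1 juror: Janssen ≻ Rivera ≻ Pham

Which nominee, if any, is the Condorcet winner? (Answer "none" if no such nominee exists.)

Pairwise majorities:
Janssen vs Rivera: 10 to 3, Janssen.
Janssen vs Pham: Pham wins 9–4.
Rivera–Pham: Pham 9–4.
Pham defeats every rival head-to-head and is the Condorcet winner.

Pham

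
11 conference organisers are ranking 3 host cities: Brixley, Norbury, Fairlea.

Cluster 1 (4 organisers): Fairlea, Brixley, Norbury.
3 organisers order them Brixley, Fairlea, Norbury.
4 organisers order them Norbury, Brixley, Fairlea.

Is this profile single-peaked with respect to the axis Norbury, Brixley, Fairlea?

yes

Axis positions: Norbury=1, Brixley=2, Fairlea=3.
Cluster 1 (peak Fairlea at position 3): ranking walks positions 3-2-1, expanding outward from the peak — single-peaked.
Cluster 2 (peak Brixley at position 2): ranking walks positions 2-3-1, expanding outward from the peak — single-peaked.
Cluster 3 (peak Norbury at position 1): ranking walks positions 1-2-3, expanding outward from the peak — single-peaked.
Every ranking is single-peaked on this axis.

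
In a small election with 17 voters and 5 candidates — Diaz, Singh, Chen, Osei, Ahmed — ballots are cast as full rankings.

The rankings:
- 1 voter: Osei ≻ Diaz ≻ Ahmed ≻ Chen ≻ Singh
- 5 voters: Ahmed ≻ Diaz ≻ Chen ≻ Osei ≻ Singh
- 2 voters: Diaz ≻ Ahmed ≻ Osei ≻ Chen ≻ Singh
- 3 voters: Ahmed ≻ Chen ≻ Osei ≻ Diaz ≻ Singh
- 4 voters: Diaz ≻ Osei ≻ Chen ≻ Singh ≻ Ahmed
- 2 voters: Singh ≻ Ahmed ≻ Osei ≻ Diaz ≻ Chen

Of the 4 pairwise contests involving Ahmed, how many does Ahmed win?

4

Ahmed against each rival (17 voters):
Ahmed vs Diaz: Ahmed is ranked higher on 5+3+2 = 10 ballots, Diaz on 7. Ahmed wins 10–7.
Ahmed vs Singh: 11 to 6, Ahmed.
Ahmed vs Chen: Ahmed, 13–4.
Ahmed vs Osei: 5+2+3+2 = 12 for Ahmed, 5 for Osei — Ahmed by 12–5.
Ahmed beats Diaz, Singh, Chen, Osei — 4 pairwise wins.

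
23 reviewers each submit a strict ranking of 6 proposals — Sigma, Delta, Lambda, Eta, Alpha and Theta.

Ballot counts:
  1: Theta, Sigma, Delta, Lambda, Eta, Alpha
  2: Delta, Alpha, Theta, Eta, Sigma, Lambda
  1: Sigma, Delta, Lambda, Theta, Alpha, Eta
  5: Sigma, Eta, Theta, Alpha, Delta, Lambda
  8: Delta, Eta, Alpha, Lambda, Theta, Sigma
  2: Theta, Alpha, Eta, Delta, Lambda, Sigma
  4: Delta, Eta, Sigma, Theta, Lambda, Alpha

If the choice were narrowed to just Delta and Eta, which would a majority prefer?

Ballots ranking Delta above Eta: 1 + 2 + 1 + 8 + 4 = 16.
Ballots ranking Eta above Delta: 23 − 16 = 7.
Delta wins the head-to-head 16–7.

Delta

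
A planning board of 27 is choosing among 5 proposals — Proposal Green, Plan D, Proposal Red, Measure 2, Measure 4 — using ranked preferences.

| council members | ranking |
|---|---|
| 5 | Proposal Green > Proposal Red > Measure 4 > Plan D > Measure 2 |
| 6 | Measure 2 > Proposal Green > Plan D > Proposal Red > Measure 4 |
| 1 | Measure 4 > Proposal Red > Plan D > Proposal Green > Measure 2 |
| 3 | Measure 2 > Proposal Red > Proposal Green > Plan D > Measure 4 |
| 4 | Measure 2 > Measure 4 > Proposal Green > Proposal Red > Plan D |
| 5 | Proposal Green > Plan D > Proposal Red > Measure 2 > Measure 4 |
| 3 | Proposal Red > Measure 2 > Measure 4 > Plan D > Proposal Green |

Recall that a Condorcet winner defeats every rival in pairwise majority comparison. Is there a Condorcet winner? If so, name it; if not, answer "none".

none

Pairwise majorities:
Proposal Green vs Plan D: 23 to 4, Proposal Green.
Proposal Green vs Proposal Red: Proposal Green is ranked higher on 5+6+4+5 = 20 ballots, Proposal Red on 7. Proposal Green wins 20–7.
Proposal Green vs Measure 2: 11 to 16, Measure 2.
Proposal Green vs Measure 4: Proposal Green preferred on 5+6+3+5 = 19 ballots; Proposal Green wins 19–8.
Plan D vs Proposal Red: Plan D preferred on 6+5 = 11 ballots; Proposal Red wins 16–11.
Plan D vs Measure 2: 11 to 16, Measure 2.
Plan D vs Measure 4: 14 to 13, Plan D.
Proposal Red vs Measure 2: 14 to 13, Proposal Red.
Proposal Red vs Measure 4: Proposal Red preferred on 5+6+3+5+3 = 22 ballots; Proposal Red wins 22–5.
Measure 2 vs Measure 4: Measure 2 preferred on 6+3+4+5+3 = 21 ballots; Measure 2 wins 21–6.
Each option drops at least one matchup (Proposal Green loses to Measure 2; Plan D loses to Proposal Green; Proposal Red loses to Proposal Green; Measure 2 loses to Proposal Red; Measure 4 loses to Proposal Green); the cycle Proposal Green beats Proposal Red beats Measure 2 beats Proposal Green rules out a Condorcet winner.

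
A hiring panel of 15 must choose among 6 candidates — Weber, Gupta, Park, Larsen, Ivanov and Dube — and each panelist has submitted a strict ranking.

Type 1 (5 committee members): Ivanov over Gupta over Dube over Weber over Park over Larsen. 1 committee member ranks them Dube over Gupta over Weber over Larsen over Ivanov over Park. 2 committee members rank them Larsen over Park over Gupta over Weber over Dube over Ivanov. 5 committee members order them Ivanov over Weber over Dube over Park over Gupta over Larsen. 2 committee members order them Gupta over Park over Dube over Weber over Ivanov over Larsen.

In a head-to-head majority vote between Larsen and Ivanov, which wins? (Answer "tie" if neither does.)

Ivanov

Ballots ranking Larsen above Ivanov: 1 + 2 = 3.
Ballots ranking Ivanov above Larsen: 15 − 3 = 12.
Ivanov wins the head-to-head 12–3.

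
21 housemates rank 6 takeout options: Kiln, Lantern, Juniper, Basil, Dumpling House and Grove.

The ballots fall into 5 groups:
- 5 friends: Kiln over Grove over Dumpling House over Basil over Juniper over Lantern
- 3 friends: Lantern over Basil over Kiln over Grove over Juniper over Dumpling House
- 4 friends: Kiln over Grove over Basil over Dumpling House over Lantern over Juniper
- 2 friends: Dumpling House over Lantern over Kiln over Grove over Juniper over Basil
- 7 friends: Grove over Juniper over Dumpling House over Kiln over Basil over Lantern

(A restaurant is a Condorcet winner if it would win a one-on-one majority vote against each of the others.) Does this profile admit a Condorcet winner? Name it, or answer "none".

Kiln

Pairwise majorities:
Kiln vs Lantern: Kiln, 16–5.
Kiln vs Juniper: Kiln wins 14–7.
Kiln vs Basil: Kiln wins 18–3.
Kiln vs Dumpling House: Kiln, 12–9.
Kiln vs Grove: Kiln, 14–7.
Lantern–Juniper: Juniper 12–9.
Lantern vs Basil: Basil wins 16–5.
Lantern–Dumpling House: Dumpling House 18–3.
Lantern vs Grove: Grove wins 16–5.
Juniper vs Basil: Basil wins 12–9.
Juniper vs Dumpling House: Dumpling House, 11–10.
Juniper–Grove: Grove 21–0.
Basil vs Dumpling House: Dumpling House wins 14–7.
Basil vs Grove: Grove, 18–3.
Dumpling House–Grove: Grove 19–2.
Kiln wins every pairwise contest, so Kiln is the Condorcet winner.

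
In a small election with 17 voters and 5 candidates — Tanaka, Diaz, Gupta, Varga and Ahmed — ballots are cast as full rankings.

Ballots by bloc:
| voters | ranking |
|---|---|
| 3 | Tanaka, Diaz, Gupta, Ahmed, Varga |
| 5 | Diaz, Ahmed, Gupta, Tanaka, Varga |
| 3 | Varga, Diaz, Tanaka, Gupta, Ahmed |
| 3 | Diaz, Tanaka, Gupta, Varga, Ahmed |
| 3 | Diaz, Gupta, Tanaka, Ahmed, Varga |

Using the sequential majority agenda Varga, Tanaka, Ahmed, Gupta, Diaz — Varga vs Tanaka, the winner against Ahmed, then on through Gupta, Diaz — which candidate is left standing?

Round 1: Varga vs Tanaka — 3–14, Tanaka advances.
Round 2: Tanaka vs Ahmed — 12–5, Tanaka advances.
Round 3: Tanaka vs Gupta — 9–8, Tanaka advances.
Round 4: Tanaka vs Diaz — 3–14, Diaz advances.
The agenda winner is Diaz.

Diaz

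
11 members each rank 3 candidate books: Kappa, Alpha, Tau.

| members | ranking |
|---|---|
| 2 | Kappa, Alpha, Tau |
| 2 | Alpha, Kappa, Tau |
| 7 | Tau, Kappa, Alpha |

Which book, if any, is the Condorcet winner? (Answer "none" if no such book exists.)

Check each pair by majority over 11 ballots:
Kappa vs Alpha: Kappa wins 9–2.
Kappa–Tau: Tau 7–4.
Alpha vs Tau: Tau, 7–4.
Tau beats each of Kappa, Alpha — Tau is the Condorcet winner.

Tau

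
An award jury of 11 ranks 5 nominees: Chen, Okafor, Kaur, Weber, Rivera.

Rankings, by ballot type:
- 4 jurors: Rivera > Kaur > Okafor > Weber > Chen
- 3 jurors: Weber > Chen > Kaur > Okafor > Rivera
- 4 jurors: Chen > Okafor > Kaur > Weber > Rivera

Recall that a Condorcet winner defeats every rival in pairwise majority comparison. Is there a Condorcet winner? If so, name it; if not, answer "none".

Check each pair by majority over 11 ballots:
Chen–Okafor: Chen 7–4.
Chen vs Kaur: Chen wins 7–4.
Chen–Weber: Weber 7–4.
Chen vs Rivera: 3+4 = 7 for Chen, 4 for Rivera — Chen by 7–4.
Okafor vs Kaur: Kaur, 7–4.
Okafor vs Weber: Okafor wins 8–3.
Okafor vs Rivera: Okafor preferred on 3+4 = 7 ballots; Okafor wins 7–4.
Kaur vs Weber: Kaur, 8–3.
Kaur–Rivera: Kaur 7–4.
Weber–Rivera: Weber 7–4.
Each nominee drops at least one matchup (Chen loses to Weber; Okafor loses to Chen; Kaur loses to Chen; Weber loses to Okafor; Rivera loses to Chen); the cycle Chen > Okafor > Weber > Chen rules out a Condorcet winner.

none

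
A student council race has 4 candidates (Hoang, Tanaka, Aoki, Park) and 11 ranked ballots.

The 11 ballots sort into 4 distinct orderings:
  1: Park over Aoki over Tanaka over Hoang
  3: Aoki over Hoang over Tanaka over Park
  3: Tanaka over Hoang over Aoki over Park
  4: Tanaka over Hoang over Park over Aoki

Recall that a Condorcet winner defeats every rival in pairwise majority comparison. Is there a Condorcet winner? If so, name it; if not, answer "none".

Head-to-head results (11 voters):
Hoang–Tanaka: Tanaka 8–3.
Hoang–Aoki: Hoang 7–4.
Hoang vs Park: Hoang, 10–1.
Tanaka vs Aoki: Tanaka, 7–4.
Tanaka vs Park: Tanaka wins 10–1.
Aoki–Park: Aoki 6–5.
Only Tanaka has no losses; Tanaka is the Condorcet winner.

Tanaka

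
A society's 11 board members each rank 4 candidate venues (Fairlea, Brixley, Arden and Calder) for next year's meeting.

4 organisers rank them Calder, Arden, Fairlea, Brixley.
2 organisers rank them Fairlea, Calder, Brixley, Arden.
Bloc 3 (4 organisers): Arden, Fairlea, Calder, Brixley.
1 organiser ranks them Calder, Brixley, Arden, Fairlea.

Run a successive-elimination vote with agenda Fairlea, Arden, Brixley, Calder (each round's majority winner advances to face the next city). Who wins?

Calder

Round 1: Fairlea vs Arden — 2–9, Arden advances.
Round 2: Arden vs Brixley — 8–3, Arden advances.
Round 3: Arden vs Calder — 4–7, Calder advances.
The agenda winner is Calder.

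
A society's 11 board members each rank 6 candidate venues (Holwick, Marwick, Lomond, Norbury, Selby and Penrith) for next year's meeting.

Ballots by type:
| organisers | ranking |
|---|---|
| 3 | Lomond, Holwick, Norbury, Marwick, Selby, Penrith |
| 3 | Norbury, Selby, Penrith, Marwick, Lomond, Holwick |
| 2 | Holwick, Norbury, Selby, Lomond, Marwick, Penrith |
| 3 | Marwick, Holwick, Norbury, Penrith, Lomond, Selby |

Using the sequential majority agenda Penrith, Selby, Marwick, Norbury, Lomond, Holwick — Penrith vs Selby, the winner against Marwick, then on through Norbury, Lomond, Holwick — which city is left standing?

Holwick

Round 1: Penrith vs Selby — 3–8, Selby advances.
Round 2: Selby vs Marwick — 5–6, Marwick advances.
Round 3: Marwick vs Norbury — 3–8, Norbury advances.
Round 4: Norbury vs Lomond — 8–3, Norbury advances.
Round 5: Norbury vs Holwick — 3–8, Holwick advances.
The agenda winner is Holwick.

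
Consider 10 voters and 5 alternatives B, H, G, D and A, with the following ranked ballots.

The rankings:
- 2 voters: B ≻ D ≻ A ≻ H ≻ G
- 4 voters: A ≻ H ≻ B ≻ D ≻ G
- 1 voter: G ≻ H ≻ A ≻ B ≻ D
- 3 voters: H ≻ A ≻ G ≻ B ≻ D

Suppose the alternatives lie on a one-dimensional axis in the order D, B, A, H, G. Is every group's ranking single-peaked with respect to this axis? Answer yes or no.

Axis positions: D=1, B=2, A=3, H=4, G=5.
Group 1 (peak B at position 2): ranking walks positions 2-1-3-4-5, expanding outward from the peak — single-peaked.
Group 2 (peak A at position 3): ranking walks positions 3-4-2-1-5, expanding outward from the peak — single-peaked.
Group 3 (peak G at position 5): ranking walks positions 5-4-3-2-1, expanding outward from the peak — single-peaked.
Group 4 (peak H at position 4): ranking walks positions 4-3-5-2-1, expanding outward from the peak — single-peaked.
Every ranking is single-peaked on this axis.

yes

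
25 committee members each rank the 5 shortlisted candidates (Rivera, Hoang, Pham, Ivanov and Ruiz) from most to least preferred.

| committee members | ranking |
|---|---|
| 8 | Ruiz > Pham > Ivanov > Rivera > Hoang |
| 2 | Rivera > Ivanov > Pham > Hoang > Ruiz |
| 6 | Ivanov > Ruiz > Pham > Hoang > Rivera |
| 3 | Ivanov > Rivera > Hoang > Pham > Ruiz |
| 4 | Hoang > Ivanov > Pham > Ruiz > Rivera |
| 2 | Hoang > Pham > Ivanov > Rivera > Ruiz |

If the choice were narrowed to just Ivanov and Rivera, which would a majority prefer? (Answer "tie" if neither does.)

Ivanov

Ballots ranking Ivanov above Rivera: 8 + 6 + 3 + 4 + 2 = 23.
Ballots ranking Rivera above Ivanov: 25 − 23 = 2.
Ivanov wins the head-to-head 23–2.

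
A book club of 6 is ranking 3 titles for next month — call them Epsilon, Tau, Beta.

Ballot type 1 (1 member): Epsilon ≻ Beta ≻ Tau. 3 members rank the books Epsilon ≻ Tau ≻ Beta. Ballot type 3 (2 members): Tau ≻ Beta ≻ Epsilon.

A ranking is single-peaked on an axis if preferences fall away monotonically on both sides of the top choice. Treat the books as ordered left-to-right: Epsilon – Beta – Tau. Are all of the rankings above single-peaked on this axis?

no

Axis positions: Epsilon=1, Beta=2, Tau=3.
Ballot type 1 (peak Epsilon at position 1): ranking walks positions 1-2-3, expanding outward from the peak — single-peaked.
Ballot type 2: ranking walks positions 1-3-2; Tau is ranked above Beta even though Beta lies between Tau and the peak Epsilon on the axis — preferences dip and rise again. Not single-peaked.
Ballot type 3 (peak Tau at position 3): ranking walks positions 3-2-1, expanding outward from the peak — single-peaked.
Ballot type 2 violates single-peakedness, so the profile is not single-peaked on this axis.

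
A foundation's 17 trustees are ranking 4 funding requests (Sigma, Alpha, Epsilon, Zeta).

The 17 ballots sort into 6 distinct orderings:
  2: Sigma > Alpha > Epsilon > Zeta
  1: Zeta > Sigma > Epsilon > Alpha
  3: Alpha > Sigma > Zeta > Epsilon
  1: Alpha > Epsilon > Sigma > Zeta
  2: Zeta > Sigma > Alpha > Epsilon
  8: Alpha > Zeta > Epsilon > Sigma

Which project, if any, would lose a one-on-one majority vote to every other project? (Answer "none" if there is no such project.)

Sigma

Pairwise majorities:
Sigma–Alpha: Alpha 12–5.
Sigma vs Epsilon: Sigma is ranked higher on 2+1+3+2 = 8 ballots, Epsilon on 9. Epsilon wins 9–8.
Sigma vs Zeta: 2+3+1 = 6 for Sigma, 11 for Zeta — Zeta by 11–6.
Alpha vs Epsilon: Alpha is ranked higher on 2+3+1+2+8 = 16 ballots, Epsilon on 1. Alpha wins 16–1.
Alpha vs Zeta: Alpha wins 14–3.
Epsilon–Zeta: Zeta 14–3.
Sigma is beaten in every head-to-head and is the Condorcet loser.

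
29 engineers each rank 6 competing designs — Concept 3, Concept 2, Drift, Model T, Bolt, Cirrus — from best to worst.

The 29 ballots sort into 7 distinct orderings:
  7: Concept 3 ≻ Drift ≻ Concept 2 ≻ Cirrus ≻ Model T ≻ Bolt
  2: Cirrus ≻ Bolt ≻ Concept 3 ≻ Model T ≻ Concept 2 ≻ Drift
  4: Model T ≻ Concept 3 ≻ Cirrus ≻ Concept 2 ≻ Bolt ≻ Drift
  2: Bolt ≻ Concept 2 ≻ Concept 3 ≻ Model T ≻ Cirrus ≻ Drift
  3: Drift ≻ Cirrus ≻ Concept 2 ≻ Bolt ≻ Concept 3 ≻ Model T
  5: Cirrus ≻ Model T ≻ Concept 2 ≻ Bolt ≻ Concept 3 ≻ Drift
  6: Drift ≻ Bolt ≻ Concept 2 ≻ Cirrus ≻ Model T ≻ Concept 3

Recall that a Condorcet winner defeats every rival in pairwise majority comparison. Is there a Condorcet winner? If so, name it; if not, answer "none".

none

Head-to-head results (29 engineers):
Concept 3 vs Concept 2: 7+2+4 = 13 for Concept 3, 16 for Concept 2 — Concept 2 by 16–13.
Concept 3–Drift: Concept 3 20–9.
Concept 3 vs Model T: Model T wins 15–14.
Concept 3 vs Bolt: Bolt, 18–11.
Concept 3 vs Cirrus: Concept 3 preferred on 7+4+2 = 13 ballots; Cirrus wins 16–13.
Concept 2 vs Drift: Drift, 16–13.
Concept 2 vs Model T: Concept 2 is ranked higher on 7+2+3+6 = 18 ballots, Model T on 11. Concept 2 wins 18–11.
Concept 2 vs Bolt: Concept 2 wins 19–10.
Concept 2 vs Cirrus: Concept 2 preferred on 7+2+6 = 15 ballots; Concept 2 wins 15–14.
Drift vs Model T: 16 to 13, Drift.
Drift vs Bolt: Drift wins 16–13.
Drift vs Cirrus: Drift preferred on 7+3+6 = 16 ballots; Drift wins 16–13.
Model T vs Bolt: 16 to 13, Model T.
Model T vs Cirrus: Model T is ranked higher on 4+2 = 6 ballots, Cirrus on 23. Cirrus wins 23–6.
Bolt vs Cirrus: 8 to 21, Cirrus.
Each design drops at least one matchup (Concept 3 loses to Concept 2; Concept 2 loses to Drift; Drift loses to Concept 3; Model T loses to Concept 2; Bolt loses to Concept 2; Cirrus loses to Concept 2); the cycle Concept 3 beats Drift beats Concept 2 beats Concept 3 rules out a Condorcet winner.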